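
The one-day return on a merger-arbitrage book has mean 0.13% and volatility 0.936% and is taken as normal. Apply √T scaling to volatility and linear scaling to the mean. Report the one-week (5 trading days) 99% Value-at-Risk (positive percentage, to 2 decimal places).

At 99%, z = 2.326.
σ_{5d} = 0.936% × √5 = 2.093%; μ_{5d} = 5 × 0.13% = 0.650%.
VaR = −(0.650%) + 2.326 × 2.093% = 4.218%.

4.22%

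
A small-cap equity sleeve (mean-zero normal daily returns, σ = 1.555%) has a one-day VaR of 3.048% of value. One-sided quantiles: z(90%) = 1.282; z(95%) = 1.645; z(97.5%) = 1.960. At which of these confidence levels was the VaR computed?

Implied z = VaR/σ = 3.048 / 1.555 = 1.960.
This matches z(97.5%) = 1.960.

97.5%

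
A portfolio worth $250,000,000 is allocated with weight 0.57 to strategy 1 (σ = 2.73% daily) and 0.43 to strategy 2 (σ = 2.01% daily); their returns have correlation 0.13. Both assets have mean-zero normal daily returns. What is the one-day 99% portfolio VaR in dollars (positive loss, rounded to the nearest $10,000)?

$10,910,000

σ_p² = 0.57²·2.73² + 0.43²·2.01² + 2·0.13·0.57·0.43·2.73·2.01 = 3.5181 (%²).
σ_p = √3.5181 = 1.876%.
At 99%, z = 2.326.
VaR = 2.326 × 1.876% = 4.364%; on $250,000,000 that is $10,910,000.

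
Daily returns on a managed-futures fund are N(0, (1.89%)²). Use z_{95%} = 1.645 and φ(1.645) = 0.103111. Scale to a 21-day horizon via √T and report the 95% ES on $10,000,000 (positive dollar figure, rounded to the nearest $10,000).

σ_{21d} = 1.89% × √21 = 8.661%.
ES multiplier = φ(z)/(1−α) = 0.103111/0.05 = 2.062.
ES = 8.661% × 2.062 = 17.859%; on $10,000,000: $1,785,900.

$1,790,000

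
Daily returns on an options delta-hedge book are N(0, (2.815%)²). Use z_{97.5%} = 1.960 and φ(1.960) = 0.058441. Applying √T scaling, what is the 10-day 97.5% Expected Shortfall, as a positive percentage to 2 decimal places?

20.81%

σ_{10d} = 2.815% × √10 = 8.902%.
ES multiplier = φ(z)/(1−α) = 0.058441/0.025 = 2.338.
ES = 8.902% × 2.338 = 20.813%.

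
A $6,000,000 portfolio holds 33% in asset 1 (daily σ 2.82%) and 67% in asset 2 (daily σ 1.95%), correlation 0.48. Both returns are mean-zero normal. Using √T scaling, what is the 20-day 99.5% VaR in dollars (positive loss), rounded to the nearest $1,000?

σ_p = √(0.33²·2.82² + 0.67²·1.95² + 2·0.48·0.33·0.67·2.82·1.95) = 1.934%.
σ_{20d} = 1.934% × √20 = 8.649%.
z(99.5%) = 2.576.
VaR = 2.576 × 8.649% = 22.280%; on $6,000,000 that is $1,336,800.

$1,337,000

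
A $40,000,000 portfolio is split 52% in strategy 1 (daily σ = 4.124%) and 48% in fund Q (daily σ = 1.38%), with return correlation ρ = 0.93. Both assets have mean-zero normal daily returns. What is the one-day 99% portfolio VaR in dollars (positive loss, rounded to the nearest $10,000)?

$2,580,000

σ_p² = 0.52²·4.124² + 0.48²·1.38² + 2·0.93·0.52·0.48·4.124·1.38 = 7.6797 (%²).
σ_p = √7.6797 = 2.771%.
At 99%, z = 2.326.
VaR = 2.326 × 2.771% = 6.445%; on $40,000,000 that is $2,578,000.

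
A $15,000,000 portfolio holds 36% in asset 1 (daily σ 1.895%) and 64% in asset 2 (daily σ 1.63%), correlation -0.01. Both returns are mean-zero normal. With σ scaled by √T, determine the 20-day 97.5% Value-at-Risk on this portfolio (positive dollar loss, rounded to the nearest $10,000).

$1,630,000

σ_p = √(0.36²·1.895² + 0.64²·1.63² + 2·-0.01·0.36·0.64·1.895·1.63) = 1.241%.
σ_{20d} = 1.241% × √20 = 5.550%.
z(97.5%) = 1.960.
VaR = 1.960 × 5.550% = 10.878%; on $15,000,000 that is $1,631,700.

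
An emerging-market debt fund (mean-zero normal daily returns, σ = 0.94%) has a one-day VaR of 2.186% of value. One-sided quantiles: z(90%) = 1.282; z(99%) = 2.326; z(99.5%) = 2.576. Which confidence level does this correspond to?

99%

Implied z = VaR/σ = 2.186 / 0.94 = 2.326.
This matches z(99%) = 2.326.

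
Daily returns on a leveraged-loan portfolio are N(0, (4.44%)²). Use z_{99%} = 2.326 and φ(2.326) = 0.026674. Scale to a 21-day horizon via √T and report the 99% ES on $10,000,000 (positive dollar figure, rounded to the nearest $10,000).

σ_{21d} = 4.44% × √21 = 20.347%.
ES multiplier = φ(z)/(1−α) = 0.026674/0.01 = 2.667.
ES = 20.347% × 2.667 = 54.265%; on $10,000,000: $5,426,500.

$5,430,000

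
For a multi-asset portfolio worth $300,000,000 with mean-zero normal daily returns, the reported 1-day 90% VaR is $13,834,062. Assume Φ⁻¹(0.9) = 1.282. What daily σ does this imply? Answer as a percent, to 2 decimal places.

3.60%

VaR as a fraction: $13,834,062 / $300,000,000 = 4.611%.
σ = VaR / z = 4.611% / 1.282 = 3.597%.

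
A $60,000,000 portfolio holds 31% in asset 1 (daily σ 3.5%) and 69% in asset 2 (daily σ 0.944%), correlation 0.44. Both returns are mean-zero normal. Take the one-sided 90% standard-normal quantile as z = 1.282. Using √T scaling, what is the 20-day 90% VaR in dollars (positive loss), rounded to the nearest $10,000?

$5,130,000

σ_p = √(0.31²·3.5² + 0.69²·0.944² + 2·0.44·0.31·0.69·3.5·0.944) = 1.491%.
σ_{20d} = 1.491% × √20 = 6.668%.
VaR = 1.282 × 6.668% = 8.548%; on $60,000,000 that is $5,128,800.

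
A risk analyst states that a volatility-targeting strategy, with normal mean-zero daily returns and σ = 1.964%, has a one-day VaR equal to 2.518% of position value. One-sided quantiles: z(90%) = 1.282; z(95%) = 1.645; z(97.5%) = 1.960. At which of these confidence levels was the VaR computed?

Implied z = VaR/σ = 2.518 / 1.964 = 1.282.
This matches z(90%) = 1.282.

90%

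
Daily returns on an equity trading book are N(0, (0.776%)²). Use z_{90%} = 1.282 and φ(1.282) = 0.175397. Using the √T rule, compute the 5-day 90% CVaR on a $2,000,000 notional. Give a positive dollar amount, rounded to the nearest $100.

$60,900

σ_{5d} = 0.776% × √5 = 1.735%.
ES multiplier = φ(z)/(1−α) = 0.175397/0.1 = 1.754.
ES = 1.735% × 1.754 = 3.043%; on $2,000,000: $60,860.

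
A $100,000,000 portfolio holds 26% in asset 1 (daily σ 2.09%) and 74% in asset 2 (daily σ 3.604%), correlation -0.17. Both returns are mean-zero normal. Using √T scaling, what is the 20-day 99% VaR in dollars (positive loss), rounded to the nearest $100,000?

$27,400,000

σ_p = √(0.26²·2.09² + 0.74²·3.604² + 2·-0.17·0.26·0.74·2.09·3.604) = 2.630%.
σ_{20d} = 2.630% × √20 = 11.762%.
z(99%) = 2.326.
VaR = 2.326 × 11.762% = 27.358%; on $100,000,000 that is $27,358,000.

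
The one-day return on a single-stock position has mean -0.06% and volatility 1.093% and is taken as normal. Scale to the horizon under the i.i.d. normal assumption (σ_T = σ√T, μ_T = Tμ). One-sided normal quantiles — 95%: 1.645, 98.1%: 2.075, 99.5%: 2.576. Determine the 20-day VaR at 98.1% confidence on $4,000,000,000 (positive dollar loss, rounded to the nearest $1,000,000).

$454,000,000

σ_{20d} = 1.093% × √20 = 4.888%; μ_{20d} = 20 × -0.06% = -1.200%.
VaR = −(-1.200%) + 2.075 × 4.888% = 11.343%.
On $4,000,000,000: 0.11343 × $4,000,000,000 = $453,720,000.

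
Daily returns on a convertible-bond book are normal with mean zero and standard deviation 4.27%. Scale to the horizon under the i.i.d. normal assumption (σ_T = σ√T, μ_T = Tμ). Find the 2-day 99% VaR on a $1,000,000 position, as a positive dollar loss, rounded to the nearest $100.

At 99%, z = 2.326.
σ_{2d} = 4.27% × √2 = 6.039%.
VaR = 2.326 × 6.039% = 14.047%.
On $1,000,000: 0.14047 × $1,000,000 = $140,470.

$140,500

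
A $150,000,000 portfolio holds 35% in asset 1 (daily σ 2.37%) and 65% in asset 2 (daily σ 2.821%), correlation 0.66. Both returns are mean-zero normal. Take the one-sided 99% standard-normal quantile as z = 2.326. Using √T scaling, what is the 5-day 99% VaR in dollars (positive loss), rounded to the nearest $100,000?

σ_p = √(0.35²·2.37² + 0.65²·2.821² + 2·0.66·0.35·0.65·2.37·2.821) = 2.461%.
σ_{5d} = 2.461% × √5 = 5.503%.
VaR = 2.326 × 5.503% = 12.800%; on $150,000,000 that is $19,200,000.

$19,200,000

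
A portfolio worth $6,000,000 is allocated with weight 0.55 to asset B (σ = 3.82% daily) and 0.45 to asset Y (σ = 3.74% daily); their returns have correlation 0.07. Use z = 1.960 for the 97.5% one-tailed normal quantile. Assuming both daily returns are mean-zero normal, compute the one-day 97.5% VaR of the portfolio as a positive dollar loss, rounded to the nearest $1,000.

σ_p² = 0.55²·3.82² + 0.45²·3.74² + 2·0.07·0.55·0.45·3.82·3.74 = 7.7417 (%²).
σ_p = √7.7417 = 2.782%.
VaR = 1.960 × 2.782% = 5.453%; on $6,000,000 that is $327,180.

$327,000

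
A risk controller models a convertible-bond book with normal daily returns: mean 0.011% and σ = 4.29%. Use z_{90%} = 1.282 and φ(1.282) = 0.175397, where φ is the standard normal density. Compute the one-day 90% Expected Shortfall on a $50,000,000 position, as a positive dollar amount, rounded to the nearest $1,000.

Tail multiplier: φ(z)/(1−α) = 0.175397 / 0.1 = 1.754.
ES = −(0.011%) + 4.29% × 1.754 = 7.514%.
On $50,000,000: 0.07514 × $50,000,000 = $3,757,000.

$3,757,000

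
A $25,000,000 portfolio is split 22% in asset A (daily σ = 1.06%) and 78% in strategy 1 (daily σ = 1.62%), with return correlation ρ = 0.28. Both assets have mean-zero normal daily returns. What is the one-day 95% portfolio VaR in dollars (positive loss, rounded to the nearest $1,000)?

$554,000

σ_p² = 0.22²·1.06² + 0.78²·1.62² + 2·0.28·0.22·0.78·1.06·1.62 = 1.8161 (%²).
σ_p = √1.8161 = 1.348%.
At 95%, z = 1.645.
VaR = 1.645 × 1.348% = 2.217%; on $25,000,000 that is $554,250.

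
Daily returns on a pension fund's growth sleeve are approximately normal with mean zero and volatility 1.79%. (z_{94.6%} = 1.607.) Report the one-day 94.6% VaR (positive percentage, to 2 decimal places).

VaR = z·σ = 1.607 × 1.79% = 2.877%.

2.88%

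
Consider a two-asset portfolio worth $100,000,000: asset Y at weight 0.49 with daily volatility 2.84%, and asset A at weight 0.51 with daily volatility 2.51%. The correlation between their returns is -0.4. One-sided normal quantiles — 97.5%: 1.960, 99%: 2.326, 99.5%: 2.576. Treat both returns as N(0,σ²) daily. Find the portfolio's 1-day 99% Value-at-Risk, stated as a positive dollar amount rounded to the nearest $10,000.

σ_p² = 0.49²·2.84² + 0.51²·2.51² + 2·-0.4·0.49·0.51·2.84·2.51 = 2.1501 (%²).
σ_p = √2.1501 = 1.466%.
VaR = 2.326 × 1.466% = 3.410%; on $100,000,000 that is $3,410,000.

$3,410,000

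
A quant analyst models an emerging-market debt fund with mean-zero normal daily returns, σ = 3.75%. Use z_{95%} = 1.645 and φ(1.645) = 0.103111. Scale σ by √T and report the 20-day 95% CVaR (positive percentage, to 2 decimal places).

34.58%

σ_{20d} = 3.75% × √20 = 16.771%.
ES multiplier = φ(z)/(1−α) = 0.103111/0.05 = 2.062.
ES = 16.771% × 2.062 = 34.582%.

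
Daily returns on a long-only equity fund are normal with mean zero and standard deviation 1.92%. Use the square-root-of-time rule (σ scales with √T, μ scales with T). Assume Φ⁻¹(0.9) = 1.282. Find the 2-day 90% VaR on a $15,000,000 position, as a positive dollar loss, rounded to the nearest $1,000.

$522,000

σ_{2d} = 1.92% × √2 = 2.715%.
VaR = 1.282 × 2.715% = 3.481%.
On $15,000,000: 0.03481 × $15,000,000 = $522,150.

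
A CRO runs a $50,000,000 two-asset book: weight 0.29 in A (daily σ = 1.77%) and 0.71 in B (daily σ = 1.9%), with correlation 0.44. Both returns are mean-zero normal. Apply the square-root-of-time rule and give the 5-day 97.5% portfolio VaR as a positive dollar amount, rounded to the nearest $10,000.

σ_p = √(0.29²·1.77² + 0.71²·1.9² + 2·0.44·0.29·0.71·1.77·1.9) = 1.641%.
σ_{5d} = 1.641% × √5 = 3.669%.
z(97.5%) = 1.960.
VaR = 1.960 × 3.669% = 7.191%; on $50,000,000 that is $3,595,500.

$3,600,000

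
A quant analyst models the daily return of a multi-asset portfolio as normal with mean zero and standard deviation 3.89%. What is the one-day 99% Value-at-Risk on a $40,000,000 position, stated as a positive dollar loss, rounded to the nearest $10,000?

At 99% one-sided, z = 2.326.
VaR = z·σ = 2.326 × 3.89% = 9.048%.
On $40,000,000: 0.09048 × $40,000,000 = $3,619,200.

$3,620,000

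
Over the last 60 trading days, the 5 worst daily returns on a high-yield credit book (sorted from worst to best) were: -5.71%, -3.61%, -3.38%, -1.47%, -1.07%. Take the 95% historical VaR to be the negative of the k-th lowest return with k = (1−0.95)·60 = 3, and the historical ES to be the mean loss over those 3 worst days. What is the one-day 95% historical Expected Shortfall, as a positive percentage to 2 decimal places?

The 3 worst returns sum to -12.70%.
ES = −(-12.70%) / 3 = 4.2333…% ≈ 4.23%.

4.23%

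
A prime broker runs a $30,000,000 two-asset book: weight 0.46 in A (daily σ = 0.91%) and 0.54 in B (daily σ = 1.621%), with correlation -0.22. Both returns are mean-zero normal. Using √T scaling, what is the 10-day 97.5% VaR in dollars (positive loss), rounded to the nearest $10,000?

$1,640,000

σ_p = √(0.46²·0.91² + 0.54²·1.621² + 2·-0.22·0.46·0.54·0.91·1.621) = 0.883%.
σ_{10d} = 0.883% × √10 = 2.792%.
z(97.5%) = 1.960.
VaR = 1.960 × 2.792% = 5.472%; on $30,000,000 that is $1,641,600.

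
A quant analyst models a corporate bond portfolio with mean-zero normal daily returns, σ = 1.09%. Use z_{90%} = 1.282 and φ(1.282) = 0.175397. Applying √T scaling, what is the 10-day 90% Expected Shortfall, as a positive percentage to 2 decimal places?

6.05%

σ_{10d} = 1.09% × √10 = 3.447%.
ES multiplier = φ(z)/(1−α) = 0.175397/0.1 = 1.754.
ES = 3.447% × 1.754 = 6.046%.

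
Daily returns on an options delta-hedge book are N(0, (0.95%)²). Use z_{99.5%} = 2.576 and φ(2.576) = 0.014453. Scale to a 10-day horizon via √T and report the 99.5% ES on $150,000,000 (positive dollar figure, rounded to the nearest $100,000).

σ_{10d} = 0.95% × √10 = 3.004%.
ES multiplier = φ(z)/(1−α) = 0.014453/0.005 = 2.891.
ES = 3.004% × 2.891 = 8.685%; on $150,000,000: $13,027,500.

$13,000,000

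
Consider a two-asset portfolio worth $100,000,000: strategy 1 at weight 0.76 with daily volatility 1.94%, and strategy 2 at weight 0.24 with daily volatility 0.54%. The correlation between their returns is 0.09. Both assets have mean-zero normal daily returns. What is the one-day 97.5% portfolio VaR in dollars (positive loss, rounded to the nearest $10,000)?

$2,920,000

σ_p² = 0.76²·1.94² + 0.24²·0.54² + 2·0.09·0.76·0.24·1.94·0.54 = 2.2250 (%²).
σ_p = √2.2250 = 1.492%.
At 97.5%, z = 1.960.
VaR = 1.960 × 1.492% = 2.924%; on $100,000,000 that is $2,924,000.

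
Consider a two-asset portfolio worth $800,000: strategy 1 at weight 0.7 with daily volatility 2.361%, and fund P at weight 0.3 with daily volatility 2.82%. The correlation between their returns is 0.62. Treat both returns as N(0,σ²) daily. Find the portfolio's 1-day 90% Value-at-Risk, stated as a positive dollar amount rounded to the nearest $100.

$23,300

σ_p² = 0.7²·2.361² + 0.3²·2.82² + 2·0.62·0.7·0.3·2.361·2.82 = 5.1809 (%²).
σ_p = √5.1809 = 2.276%.
At 90%, z = 1.282.
VaR = 1.282 × 2.276% = 2.918%; on $800,000 that is $23,344.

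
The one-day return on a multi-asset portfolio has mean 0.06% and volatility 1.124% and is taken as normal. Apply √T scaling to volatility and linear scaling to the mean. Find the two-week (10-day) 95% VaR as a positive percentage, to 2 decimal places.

At 95%, z = 1.645.
σ_{10d} = 1.124% × √10 = 3.554%; μ_{10d} = 10 × 0.06% = 0.600%.
VaR = −(0.600%) + 1.645 × 3.554% = 5.246%.

5.25%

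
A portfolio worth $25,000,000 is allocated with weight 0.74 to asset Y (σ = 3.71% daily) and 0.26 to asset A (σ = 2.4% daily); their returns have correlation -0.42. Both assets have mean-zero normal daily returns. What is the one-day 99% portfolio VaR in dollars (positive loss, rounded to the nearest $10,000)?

σ_p² = 0.74²·3.71² + 0.26²·2.4² + 2·-0.42·0.74·0.26·3.71·2.4 = 6.4876 (%²).
σ_p = √6.4876 = 2.547%.
At 99%, z = 2.326.
VaR = 2.326 × 2.547% = 5.924%; on $25,000,000 that is $1,481,000.

$1,480,000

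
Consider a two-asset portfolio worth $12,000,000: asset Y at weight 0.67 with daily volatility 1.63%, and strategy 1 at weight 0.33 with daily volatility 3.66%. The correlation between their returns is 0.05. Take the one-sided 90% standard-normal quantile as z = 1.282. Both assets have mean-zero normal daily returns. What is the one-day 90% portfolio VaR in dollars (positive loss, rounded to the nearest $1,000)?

$257,000

σ_p² = 0.67²·1.63² + 0.33²·3.66² + 2·0.05·0.67·0.33·1.63·3.66 = 2.7834 (%²).
σ_p = √2.7834 = 1.668%.
VaR = 1.282 × 1.668% = 2.138%; on $12,000,000 that is $256,560.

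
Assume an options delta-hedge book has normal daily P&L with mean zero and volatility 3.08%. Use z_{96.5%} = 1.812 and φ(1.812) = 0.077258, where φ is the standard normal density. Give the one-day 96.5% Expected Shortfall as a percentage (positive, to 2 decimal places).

Tail multiplier: φ(z)/(1−α) = 0.077258 / 0.035 = 2.207.
ES = 3.08% × 2.207 = 6.798%.

6.80%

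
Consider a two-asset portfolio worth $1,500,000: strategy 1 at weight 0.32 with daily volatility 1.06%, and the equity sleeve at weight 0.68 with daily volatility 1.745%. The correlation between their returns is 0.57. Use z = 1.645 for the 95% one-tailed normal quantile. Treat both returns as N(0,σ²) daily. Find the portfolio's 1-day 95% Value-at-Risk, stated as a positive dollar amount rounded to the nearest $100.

σ_p² = 0.32²·1.06² + 0.68²·1.745² + 2·0.57·0.32·0.68·1.06·1.745 = 1.9819 (%²).
σ_p = √1.9819 = 1.408%.
VaR = 1.645 × 1.408% = 2.316%; on $1,500,000 that is $34,740.

$34,700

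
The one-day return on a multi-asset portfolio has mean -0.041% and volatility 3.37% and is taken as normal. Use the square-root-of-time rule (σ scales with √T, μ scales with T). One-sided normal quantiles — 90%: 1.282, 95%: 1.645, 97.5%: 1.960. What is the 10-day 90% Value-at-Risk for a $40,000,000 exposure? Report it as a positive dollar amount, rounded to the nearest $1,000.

$5,629,000

σ_{10d} = 3.37% × √10 = 10.657%; μ_{10d} = 10 × -0.041% = -0.410%.
VaR = −(-0.410%) + 1.282 × 10.657% = 14.072%.
On $40,000,000: 0.14072 × $40,000,000 = $5,628,800.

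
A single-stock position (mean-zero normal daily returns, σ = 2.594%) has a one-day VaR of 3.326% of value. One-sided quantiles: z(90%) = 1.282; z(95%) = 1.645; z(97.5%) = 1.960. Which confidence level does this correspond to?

Implied z = VaR/σ = 3.326 / 2.594 = 1.282.
This matches z(90%) = 1.282.

90%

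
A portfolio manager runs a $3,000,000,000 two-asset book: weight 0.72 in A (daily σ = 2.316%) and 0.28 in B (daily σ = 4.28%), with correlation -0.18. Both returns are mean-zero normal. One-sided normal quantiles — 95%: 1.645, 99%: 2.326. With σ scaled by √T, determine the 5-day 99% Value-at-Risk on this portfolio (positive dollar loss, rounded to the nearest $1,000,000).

$292,000,000

σ_p = √(0.72²·2.316² + 0.28²·4.28² + 2·-0.18·0.72·0.28·2.316·4.28) = 1.870%.
σ_{5d} = 1.870% × √5 = 4.181%.
VaR = 2.326 × 4.181% = 9.725%; on $3,000,000,000 that is $291,750,000.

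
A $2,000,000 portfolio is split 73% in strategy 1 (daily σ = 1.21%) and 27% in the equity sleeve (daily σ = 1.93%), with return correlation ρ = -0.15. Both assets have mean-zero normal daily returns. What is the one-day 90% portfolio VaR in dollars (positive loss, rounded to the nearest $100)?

σ_p² = 0.73²·1.21² + 0.27²·1.93² + 2·-0.15·0.73·0.27·1.21·1.93 = 0.9137 (%²).
σ_p = √0.9137 = 0.956%.
At 90%, z = 1.282.
VaR = 1.282 × 0.956% = 1.226%; on $2,000,000 that is $24,520.

$24,500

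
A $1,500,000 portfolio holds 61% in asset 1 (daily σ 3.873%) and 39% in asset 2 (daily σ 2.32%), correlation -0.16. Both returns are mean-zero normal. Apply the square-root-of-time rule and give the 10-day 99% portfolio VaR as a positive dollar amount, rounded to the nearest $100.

$263,800

σ_p = √(0.61²·3.873² + 0.39²·2.32² + 2·-0.16·0.61·0.39·3.873·2.32) = 2.391%.
σ_{10d} = 2.391% × √10 = 7.561%.
z(99%) = 2.326.
VaR = 2.326 × 7.561% = 17.587%; on $1,500,000 that is $263,805.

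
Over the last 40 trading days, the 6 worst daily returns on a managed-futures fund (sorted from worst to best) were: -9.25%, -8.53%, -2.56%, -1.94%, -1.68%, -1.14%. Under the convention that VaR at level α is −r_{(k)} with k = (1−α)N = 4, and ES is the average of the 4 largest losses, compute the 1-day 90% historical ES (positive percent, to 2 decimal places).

5.57%

The 4 worst returns sum to -22.28%.
ES = −(-22.28%) / 4 = 5.57%.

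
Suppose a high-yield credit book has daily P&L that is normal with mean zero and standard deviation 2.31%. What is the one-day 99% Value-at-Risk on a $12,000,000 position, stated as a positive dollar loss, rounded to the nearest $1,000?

$645,000

At 99% one-sided, z = 2.326.
VaR = z·σ = 2.326 × 2.31% = 5.373%.
On $12,000,000: 0.05373 × $12,000,000 = $644,760.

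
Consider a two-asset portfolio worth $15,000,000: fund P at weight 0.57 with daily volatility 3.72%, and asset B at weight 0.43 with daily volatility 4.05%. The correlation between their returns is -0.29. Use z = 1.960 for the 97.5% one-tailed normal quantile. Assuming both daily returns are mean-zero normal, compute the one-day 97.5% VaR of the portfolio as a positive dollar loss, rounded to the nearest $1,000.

σ_p² = 0.57²·3.72² + 0.43²·4.05² + 2·-0.29·0.57·0.43·3.72·4.05 = 5.3872 (%²).
σ_p = √5.3872 = 2.321%.
VaR = 1.960 × 2.321% = 4.549%; on $15,000,000 that is $682,350.

$682,000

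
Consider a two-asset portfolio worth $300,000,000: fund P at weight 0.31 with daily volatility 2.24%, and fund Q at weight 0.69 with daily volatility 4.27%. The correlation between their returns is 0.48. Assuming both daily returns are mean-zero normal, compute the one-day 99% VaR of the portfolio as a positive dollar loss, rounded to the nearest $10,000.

σ_p² = 0.31²·2.24² + 0.69²·4.27² + 2·0.48·0.31·0.69·2.24·4.27 = 11.1269 (%²).
σ_p = √11.1269 = 3.336%.
At 99%, z = 2.326.
VaR = 2.326 × 3.336% = 7.760%; on $300,000,000 that is $23,280,000.

$23,280,000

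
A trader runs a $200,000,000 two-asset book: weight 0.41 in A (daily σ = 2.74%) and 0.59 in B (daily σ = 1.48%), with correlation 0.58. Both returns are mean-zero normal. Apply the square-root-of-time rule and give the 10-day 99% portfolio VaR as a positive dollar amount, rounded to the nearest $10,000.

$26,160,000

σ_p = √(0.41²·2.74² + 0.59²·1.48² + 2·0.58·0.41·0.59·2.74·1.48) = 1.778%.
σ_{10d} = 1.778% × √10 = 5.623%.
z(99%) = 2.326.
VaR = 2.326 × 5.623% = 13.079%; on $200,000,000 that is $26,158,000.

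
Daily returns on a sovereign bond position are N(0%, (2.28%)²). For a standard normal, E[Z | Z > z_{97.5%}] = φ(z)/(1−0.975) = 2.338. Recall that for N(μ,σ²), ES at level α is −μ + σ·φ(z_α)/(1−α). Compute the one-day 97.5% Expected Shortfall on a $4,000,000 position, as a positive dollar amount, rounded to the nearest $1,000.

ES = 2.28% × 2.338 = 5.331%.
On $4,000,000: 0.05331 × $4,000,000 = $213,240.

$213,000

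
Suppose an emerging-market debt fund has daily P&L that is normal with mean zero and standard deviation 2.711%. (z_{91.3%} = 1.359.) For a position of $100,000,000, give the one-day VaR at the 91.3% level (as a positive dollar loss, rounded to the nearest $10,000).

$3,680,000

VaR = z·σ = 1.359 × 2.711% = 3.684%.
On $100,000,000: 0.03684 × $100,000,000 = $3,684,000.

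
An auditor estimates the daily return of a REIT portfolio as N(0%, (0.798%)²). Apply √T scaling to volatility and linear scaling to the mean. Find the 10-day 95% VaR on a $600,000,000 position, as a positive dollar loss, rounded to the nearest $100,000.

At 95%, z = 1.645.
σ_{10d} = 0.798% × √10 = 2.523%.
VaR = 1.645 × 2.523% = 4.150%.
On $600,000,000: 0.04150 × $600,000,000 = $24,900,000.

$24,900,000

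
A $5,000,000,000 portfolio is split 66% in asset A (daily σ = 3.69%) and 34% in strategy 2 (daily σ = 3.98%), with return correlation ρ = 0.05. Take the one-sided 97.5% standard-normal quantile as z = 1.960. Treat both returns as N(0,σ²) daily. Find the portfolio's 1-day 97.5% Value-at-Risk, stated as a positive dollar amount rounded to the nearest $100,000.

$278,800,000

σ_p² = 0.66²·3.69² + 0.34²·3.98² + 2·0.05·0.66·0.34·3.69·3.98 = 8.0919 (%²).
σ_p = √8.0919 = 2.845%.
VaR = 1.960 × 2.845% = 5.576%; on $5,000,000,000 that is $278,800,000.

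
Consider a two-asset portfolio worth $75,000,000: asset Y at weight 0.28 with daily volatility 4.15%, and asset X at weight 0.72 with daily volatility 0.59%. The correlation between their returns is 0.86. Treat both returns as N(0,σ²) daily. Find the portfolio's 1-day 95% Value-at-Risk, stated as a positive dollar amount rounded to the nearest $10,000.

$1,900,000

σ_p² = 0.28²·4.15² + 0.72²·0.59² + 2·0.86·0.28·0.72·4.15·0.59 = 2.3797 (%²).
σ_p = √2.3797 = 1.543%.
At 95%, z = 1.645.
VaR = 1.645 × 1.543% = 2.538%; on $75,000,000 that is $1,903,500.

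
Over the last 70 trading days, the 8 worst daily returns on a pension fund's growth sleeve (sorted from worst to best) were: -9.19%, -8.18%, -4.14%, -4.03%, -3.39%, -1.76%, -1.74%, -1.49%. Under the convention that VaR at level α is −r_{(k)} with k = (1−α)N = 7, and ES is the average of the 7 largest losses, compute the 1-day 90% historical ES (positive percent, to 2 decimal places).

4.63%

The 7 worst returns sum to -32.43%.
ES = −(-32.43%) / 7 = 4.6328…% ≈ 4.63%.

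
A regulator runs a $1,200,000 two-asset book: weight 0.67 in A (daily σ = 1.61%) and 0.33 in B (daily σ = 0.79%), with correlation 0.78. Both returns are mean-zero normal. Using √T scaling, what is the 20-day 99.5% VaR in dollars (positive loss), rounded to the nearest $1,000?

σ_p = √(0.67²·1.61² + 0.33²·0.79² + 2·0.78·0.67·0.33·1.61·0.79) = 1.292%.
σ_{20d} = 1.292% × √20 = 5.778%.
z(99.5%) = 2.576.
VaR = 2.576 × 5.778% = 14.884%; on $1,200,000 that is $178,608.

$179,000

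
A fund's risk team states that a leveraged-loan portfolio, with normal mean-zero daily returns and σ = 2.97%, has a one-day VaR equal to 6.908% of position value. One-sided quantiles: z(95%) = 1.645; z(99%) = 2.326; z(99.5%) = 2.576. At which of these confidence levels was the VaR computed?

Implied z = VaR/σ = 6.908 / 2.97 = 2.326.
This matches z(99%) = 2.326.

99%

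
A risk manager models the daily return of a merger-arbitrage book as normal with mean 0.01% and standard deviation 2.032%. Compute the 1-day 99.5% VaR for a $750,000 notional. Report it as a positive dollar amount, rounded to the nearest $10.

$39,180

At 99.5% one-sided, z = 2.576.
VaR = −μ + z·σ = −(0.01%) + 2.576 × 2.032% = 5.224%.
On $750,000: 0.05224 × $750,000 = $39,180.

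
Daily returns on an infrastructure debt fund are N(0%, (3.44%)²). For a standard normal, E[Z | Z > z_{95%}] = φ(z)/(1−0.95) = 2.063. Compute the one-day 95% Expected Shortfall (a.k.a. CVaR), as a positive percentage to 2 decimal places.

ES = 3.44% × 2.063 = 7.097%.

7.10%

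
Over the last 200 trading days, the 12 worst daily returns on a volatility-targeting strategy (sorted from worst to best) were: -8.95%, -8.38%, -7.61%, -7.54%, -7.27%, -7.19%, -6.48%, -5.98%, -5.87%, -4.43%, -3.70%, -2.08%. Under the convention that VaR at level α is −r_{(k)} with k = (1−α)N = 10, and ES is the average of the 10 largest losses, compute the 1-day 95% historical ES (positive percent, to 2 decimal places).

The 10 worst returns sum to -69.70%.
ES = −(-69.70%) / 10 = 6.97%.

6.97%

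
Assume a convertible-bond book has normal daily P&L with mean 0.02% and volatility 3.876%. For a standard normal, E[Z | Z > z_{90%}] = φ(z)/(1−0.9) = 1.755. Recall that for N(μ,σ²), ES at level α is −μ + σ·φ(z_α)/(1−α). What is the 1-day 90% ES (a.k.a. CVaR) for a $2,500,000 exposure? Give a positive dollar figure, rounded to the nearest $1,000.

$170,000

ES = −(0.02%) + 3.876% × 1.755 = 6.782%.
On $2,500,000: 0.06782 × $2,500,000 = $169,550.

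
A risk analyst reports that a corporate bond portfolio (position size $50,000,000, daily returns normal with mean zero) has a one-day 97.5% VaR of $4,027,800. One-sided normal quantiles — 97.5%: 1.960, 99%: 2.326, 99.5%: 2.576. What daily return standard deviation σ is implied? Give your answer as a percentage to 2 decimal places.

VaR as a fraction: $4,027,800 / $50,000,000 = 8.056%.
σ = VaR / z = 8.056% / 1.960 = 4.110%.

4.11%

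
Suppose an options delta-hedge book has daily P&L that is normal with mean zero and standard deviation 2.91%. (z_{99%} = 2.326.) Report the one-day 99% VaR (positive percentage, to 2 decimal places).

VaR = z·σ = 2.326 × 2.91% = 6.769%.

6.77%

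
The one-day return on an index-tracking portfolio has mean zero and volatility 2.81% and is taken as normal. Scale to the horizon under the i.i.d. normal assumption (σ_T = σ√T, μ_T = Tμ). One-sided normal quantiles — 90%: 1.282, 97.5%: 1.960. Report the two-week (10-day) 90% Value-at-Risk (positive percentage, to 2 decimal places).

σ_{10d} = 2.81% × √10 = 8.886%.
VaR = 1.282 × 8.886% = 11.392%.

11.39%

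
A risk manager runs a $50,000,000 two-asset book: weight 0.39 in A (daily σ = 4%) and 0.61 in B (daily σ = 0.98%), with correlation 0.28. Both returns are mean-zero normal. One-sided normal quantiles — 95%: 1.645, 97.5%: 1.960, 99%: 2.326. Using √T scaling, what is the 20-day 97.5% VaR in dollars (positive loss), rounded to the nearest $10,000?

$7,980,000

σ_p = √(0.39²·4² + 0.61²·0.98² + 2·0.28·0.39·0.61·4·0.98) = 1.820%.
σ_{20d} = 1.820% × √20 = 8.139%.
VaR = 1.960 × 8.139% = 15.952%; on $50,000,000 that is $7,976,000.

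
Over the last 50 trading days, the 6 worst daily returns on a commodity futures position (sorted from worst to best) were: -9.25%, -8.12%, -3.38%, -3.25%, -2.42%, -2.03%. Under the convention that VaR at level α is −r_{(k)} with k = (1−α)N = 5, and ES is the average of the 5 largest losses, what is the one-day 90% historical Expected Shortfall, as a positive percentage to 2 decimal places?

5.28%

The 5 worst returns sum to -26.42%.
ES = −(-26.42%) / 5 = 5.284% ≈ 5.28%.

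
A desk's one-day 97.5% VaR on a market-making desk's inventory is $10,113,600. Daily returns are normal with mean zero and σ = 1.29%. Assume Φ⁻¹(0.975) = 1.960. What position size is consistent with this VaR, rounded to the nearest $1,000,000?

VaR as a fraction of value: z·σ = 1.960 × 1.29% = 2.5284%.
Position = $10,113,600 / 0.025284 = $400,000,000.

$400,000,000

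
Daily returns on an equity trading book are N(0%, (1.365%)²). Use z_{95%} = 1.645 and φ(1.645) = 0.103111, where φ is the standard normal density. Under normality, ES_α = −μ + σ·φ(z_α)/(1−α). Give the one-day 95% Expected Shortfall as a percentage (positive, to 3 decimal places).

2.815%

Tail multiplier: φ(z)/(1−α) = 0.103111 / 0.05 = 2.062.
ES = 1.365% × 2.062 = 2.815%.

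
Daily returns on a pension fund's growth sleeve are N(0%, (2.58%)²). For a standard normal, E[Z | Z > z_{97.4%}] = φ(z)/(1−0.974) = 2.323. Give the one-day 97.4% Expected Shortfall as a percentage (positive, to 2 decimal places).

5.99%

ES = 2.58% × 2.323 = 5.993%.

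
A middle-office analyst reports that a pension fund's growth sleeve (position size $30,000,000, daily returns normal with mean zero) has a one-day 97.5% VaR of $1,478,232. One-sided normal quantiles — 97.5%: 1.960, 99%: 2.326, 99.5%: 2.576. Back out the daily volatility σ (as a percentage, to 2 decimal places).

VaR as a fraction: $1,478,232 / $30,000,000 = 4.927%.
σ = VaR / z = 4.927% / 1.960 = 2.514%.

2.51%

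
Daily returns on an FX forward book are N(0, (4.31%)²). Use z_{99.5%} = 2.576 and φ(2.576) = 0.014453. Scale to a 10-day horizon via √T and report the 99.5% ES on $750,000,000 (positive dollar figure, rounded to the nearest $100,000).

σ_{10d} = 4.31% × √10 = 13.629%.
ES multiplier = φ(z)/(1−α) = 0.014453/0.005 = 2.891.
ES = 13.629% × 2.891 = 39.401%; on $750,000,000: $295,507,500.

$295,500,000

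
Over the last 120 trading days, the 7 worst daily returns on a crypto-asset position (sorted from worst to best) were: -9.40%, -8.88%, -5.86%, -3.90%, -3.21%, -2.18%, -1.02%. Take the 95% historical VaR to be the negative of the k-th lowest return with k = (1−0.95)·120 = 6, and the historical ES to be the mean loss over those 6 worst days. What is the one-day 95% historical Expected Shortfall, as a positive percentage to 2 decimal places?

5.57%

The 6 worst returns sum to -33.43%.
ES = −(-33.43%) / 6 = 5.5716…% ≈ 5.57%.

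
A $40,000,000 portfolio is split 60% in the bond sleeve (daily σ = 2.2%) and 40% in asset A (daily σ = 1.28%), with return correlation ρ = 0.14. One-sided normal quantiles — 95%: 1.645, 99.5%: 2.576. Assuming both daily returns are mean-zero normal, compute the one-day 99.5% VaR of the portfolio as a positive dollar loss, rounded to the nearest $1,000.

$1,526,000

σ_p² = 0.6²·2.2² + 0.4²·1.28² + 2·0.14·0.6·0.4·2.2·1.28 = 2.1938 (%²).
σ_p = √2.1938 = 1.481%.
VaR = 2.576 × 1.481% = 3.815%; on $40,000,000 that is $1,526,000.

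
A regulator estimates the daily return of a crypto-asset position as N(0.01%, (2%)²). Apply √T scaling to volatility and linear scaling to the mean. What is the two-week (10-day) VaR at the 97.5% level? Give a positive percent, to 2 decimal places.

At 97.5%, z = 1.960.
σ_{10d} = 2% × √10 = 6.325%; μ_{10d} = 10 × 0.01% = 0.100%.
VaR = −(0.100%) + 1.960 × 6.325% = 12.297%.

12.30%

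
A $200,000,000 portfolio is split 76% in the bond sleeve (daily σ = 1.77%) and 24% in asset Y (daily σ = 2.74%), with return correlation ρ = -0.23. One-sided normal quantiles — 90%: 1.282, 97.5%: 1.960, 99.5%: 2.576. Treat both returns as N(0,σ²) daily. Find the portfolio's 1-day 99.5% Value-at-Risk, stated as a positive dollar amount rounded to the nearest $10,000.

$6,980,000

σ_p² = 0.76²·1.77² + 0.24²·2.74² + 2·-0.23·0.76·0.24·1.77·2.74 = 1.8351 (%²).
σ_p = √1.8351 = 1.355%.
VaR = 2.576 × 1.355% = 3.490%; on $200,000,000 that is $6,980,000.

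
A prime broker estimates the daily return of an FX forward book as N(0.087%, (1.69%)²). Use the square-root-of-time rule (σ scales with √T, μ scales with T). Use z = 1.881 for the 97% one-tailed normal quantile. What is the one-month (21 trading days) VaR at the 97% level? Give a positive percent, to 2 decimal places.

12.74%

σ_{21d} = 1.69% × √21 = 7.745%; μ_{21d} = 21 × 0.087% = 1.827%.
VaR = −(1.827%) + 1.881 × 7.745% = 12.741%.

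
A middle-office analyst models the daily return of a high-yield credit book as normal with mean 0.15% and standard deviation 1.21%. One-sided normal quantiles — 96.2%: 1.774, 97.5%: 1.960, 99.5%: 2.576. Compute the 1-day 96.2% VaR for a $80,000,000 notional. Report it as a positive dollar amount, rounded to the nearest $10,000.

$1,600,000

VaR = −μ + z·σ = −(0.15%) + 1.774 × 1.21% = 1.997%.
On $80,000,000: 0.01997 × $80,000,000 = $1,597,600.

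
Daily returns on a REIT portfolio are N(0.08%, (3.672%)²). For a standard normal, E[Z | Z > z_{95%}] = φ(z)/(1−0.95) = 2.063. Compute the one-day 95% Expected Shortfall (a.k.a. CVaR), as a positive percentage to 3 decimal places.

7.495%

ES = −(0.08%) + 3.672% × 2.063 = 7.495%.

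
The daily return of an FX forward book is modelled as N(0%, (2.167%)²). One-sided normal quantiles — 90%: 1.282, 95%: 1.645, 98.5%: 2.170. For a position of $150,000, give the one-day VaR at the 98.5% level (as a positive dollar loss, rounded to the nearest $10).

VaR = z·σ = 2.170 × 2.167% = 4.702%.
On $150,000: 0.04702 × $150,000 = $7,053.

$7,050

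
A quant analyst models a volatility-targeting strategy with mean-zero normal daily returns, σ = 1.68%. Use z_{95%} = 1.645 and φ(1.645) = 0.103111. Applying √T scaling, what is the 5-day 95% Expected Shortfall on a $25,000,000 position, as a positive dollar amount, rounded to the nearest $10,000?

$1,940,000

σ_{5d} = 1.68% × √5 = 3.757%.
ES multiplier = φ(z)/(1−α) = 0.103111/0.05 = 2.062.
ES = 3.757% × 2.062 = 7.747%; on $25,000,000: $1,936,750.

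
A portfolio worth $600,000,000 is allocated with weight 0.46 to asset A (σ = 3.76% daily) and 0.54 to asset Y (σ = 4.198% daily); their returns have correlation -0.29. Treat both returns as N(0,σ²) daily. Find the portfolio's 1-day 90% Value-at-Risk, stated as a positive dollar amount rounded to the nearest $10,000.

$18,610,000

σ_p² = 0.46²·3.76² + 0.54²·4.198² + 2·-0.29·0.46·0.54·3.76·4.198 = 5.8563 (%²).
σ_p = √5.8563 = 2.420%.
At 90%, z = 1.282.
VaR = 1.282 × 2.420% = 3.102%; on $600,000,000 that is $18,612,000.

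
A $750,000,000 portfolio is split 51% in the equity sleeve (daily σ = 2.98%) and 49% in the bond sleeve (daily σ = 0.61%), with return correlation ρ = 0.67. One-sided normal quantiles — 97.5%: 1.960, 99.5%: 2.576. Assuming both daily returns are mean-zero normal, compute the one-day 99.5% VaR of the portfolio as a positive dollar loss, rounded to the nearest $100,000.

$33,500,000

σ_p² = 0.51²·2.98² + 0.49²·0.61² + 2·0.67·0.51·0.49·2.98·0.61 = 3.0079 (%²).
σ_p = √3.0079 = 1.734%.
VaR = 2.576 × 1.734% = 4.467%; on $750,000,000 that is $33,502,500.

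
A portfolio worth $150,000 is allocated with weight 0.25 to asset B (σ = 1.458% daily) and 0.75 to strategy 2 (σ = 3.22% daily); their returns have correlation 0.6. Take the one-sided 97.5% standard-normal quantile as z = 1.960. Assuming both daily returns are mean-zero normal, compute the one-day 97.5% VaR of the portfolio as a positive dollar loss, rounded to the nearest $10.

$7,790

σ_p² = 0.25²·1.458² + 0.75²·3.22² + 2·0.6·0.25·0.75·1.458·3.22 = 7.0214 (%²).
σ_p = √7.0214 = 2.650%.
VaR = 1.960 × 2.650% = 5.194%; on $150,000 that is $7,791.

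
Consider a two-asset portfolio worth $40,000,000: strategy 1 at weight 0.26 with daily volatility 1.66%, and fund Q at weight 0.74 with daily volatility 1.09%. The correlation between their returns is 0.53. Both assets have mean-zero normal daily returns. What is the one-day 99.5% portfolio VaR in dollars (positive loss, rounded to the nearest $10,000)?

σ_p² = 0.26²·1.66² + 0.74²·1.09² + 2·0.53·0.26·0.74·1.66·1.09 = 1.2059 (%²).
σ_p = √1.2059 = 1.098%.
At 99.5%, z = 2.576.
VaR = 2.576 × 1.098% = 2.828%; on $40,000,000 that is $1,131,200.

$1,130,000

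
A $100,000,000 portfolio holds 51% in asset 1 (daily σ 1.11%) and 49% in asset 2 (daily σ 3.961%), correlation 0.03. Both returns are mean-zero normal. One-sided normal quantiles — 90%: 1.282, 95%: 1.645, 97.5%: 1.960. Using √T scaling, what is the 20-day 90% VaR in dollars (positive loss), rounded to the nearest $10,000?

σ_p = √(0.51²·1.11² + 0.49²·3.961² + 2·0.03·0.51·0.49·1.11·3.961) = 2.038%.
σ_{20d} = 2.038% × √20 = 9.114%.
VaR = 1.282 × 9.114% = 11.684%; on $100,000,000 that is $11,684,000.

$11,680,000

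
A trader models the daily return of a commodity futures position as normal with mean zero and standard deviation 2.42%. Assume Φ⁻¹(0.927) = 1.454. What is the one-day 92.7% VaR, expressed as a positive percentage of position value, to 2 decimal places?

VaR = z·σ = 1.454 × 2.42% = 3.519%.

3.52%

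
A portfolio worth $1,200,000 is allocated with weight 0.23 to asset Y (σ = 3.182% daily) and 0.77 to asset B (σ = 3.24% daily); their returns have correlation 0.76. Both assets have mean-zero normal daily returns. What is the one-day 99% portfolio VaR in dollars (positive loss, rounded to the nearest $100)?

σ_p² = 0.23²·3.182² + 0.77²·3.24² + 2·0.76·0.23·0.77·3.182·3.24 = 9.5349 (%²).
σ_p = √9.5349 = 3.088%.
At 99%, z = 2.326.
VaR = 2.326 × 3.088% = 7.183%; on $1,200,000 that is $86,196.

$86,200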